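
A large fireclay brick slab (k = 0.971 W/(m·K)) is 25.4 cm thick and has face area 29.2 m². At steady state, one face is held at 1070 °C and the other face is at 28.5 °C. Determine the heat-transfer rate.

Q = 116 kW

Q = kA·ΔT/L = 0.971 × 29.2 × |1070 °C − 28.5 °C| / 0.254 = 1.16×10^5 W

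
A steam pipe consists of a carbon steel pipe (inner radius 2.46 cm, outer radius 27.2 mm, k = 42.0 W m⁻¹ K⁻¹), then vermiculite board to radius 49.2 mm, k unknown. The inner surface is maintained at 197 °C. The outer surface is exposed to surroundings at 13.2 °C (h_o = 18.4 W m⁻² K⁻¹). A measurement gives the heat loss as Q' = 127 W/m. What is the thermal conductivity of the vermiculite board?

k = 0.0742 W/m·K

ΣR = ΔT/Q' = |197 − 13.2|/127 = 1.447 m·K/W
Known resistances:
  R'_carbon steel = ln(0.0272/0.0246)/(2πk) = 0.1005/(2π·42.0) = 3.807×10^-4 m·K/W
  R'_conv,out = 1/(2πr h) = 1/(2π·0.0492·18.4) = 0.1758 m·K/W
R_vermiculite board = ΣR − ΣR_known = 1.447 − 0.1762 = 1.271 m·K/W
ln(r₂/r₁)/(2πk) = 1.271 ⇒ k = 0.5927/(2π·1.271) = 0.0742 W/m·K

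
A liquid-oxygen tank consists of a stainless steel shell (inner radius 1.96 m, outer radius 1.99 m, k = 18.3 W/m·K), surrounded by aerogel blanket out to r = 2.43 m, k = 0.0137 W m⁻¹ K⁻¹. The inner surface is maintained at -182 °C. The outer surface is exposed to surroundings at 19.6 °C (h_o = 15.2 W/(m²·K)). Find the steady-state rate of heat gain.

Q = 381 W

Series thermal resistances, inner to outer:
  R_stainless steel = (1/1.96 − 1/1.99)/(4πk) = 0.007692/(4π·18.3) = 3.345×10^-5 K/W
  R_aerogel blanket = (1/1.99 − 1/2.43)/(4πk) = 0.09099/(4π·0.0137) = 0.5285 K/W
  R_conv,out = 1/(4πr²h) = 1/(4π·2.43²·15.2) = 8.866×10^-4 K/W
ΣR = 3.345×10^-5 + 0.5285 + 8.866×10^-4 = 0.5294 K/W
Q = ΔT/ΣR = (-182 °C − 19.6 °C)/0.5294 = -381 W
(Negative Q ⇒ heat flows inward; heat gain = 381 W.)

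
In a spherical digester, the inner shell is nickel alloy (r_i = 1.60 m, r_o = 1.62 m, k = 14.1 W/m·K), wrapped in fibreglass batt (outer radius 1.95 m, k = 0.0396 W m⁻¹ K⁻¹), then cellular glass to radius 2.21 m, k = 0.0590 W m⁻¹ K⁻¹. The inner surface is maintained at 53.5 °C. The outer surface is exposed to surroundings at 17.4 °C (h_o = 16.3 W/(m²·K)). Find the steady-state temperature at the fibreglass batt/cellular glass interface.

T = 27.6 °C

Treat each layer as a resistance in series:
  R_nickel alloy = (1/1.60 − 1/1.62)/(4πk) = 0.007716/(4π·14.1) = 4.355×10^-5 K/W
  R_fibreglass batt = (1/1.62 − 1/1.95)/(4πk) = 0.1045/(4π·0.0396) = 0.2099 K/W
  R_cellular glass = (1/1.95 − 1/2.21)/(4πk) = 0.06033/(4π·0.0590) = 0.08137 K/W
  R_conv,out = 1/(4πr²h) = 1/(4π·2.21²·16.3) = 9.996×10^-4 K/W
ΣR = 4.355×10^-5 + 0.2099 + 0.08137 + 9.996×10^-4 = 0.2923 K/W
Q = ΔT/ΣR = (53.5 °C − 17.4 °C)/0.2923 = 123.5 W
From the inner boundary to the fibreglass batt/cellular glass interface, ΣR_partial = 0.2099 K/W.
T_interface = T_in − Q·ΣR_partial = 53.5 °C − (123.5)(0.2099) = 27.6 °C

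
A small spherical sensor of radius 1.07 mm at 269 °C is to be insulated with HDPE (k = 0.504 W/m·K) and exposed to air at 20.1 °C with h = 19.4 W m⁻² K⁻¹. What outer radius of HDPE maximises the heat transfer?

r_cr = 5.20 cm

For a sphere, r_cr = 2k_ins/h = 2·0.504/19.4 = 0.0520 m = 5.20 cm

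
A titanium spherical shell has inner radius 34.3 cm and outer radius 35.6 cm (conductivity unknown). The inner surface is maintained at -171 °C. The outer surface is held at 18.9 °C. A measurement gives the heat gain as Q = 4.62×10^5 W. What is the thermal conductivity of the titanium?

k = 20.6 W/m·K

ΣR = ΔT/Q = |-171 − 18.9|/4.62×10^5 = 4.110×10^-4 K/W
(1/r₁−1/r₂)/(4πk) = 4.110×10^-4 ⇒ k = 0.1065/(4π·4.110×10^-4) = 20.6 W/m·K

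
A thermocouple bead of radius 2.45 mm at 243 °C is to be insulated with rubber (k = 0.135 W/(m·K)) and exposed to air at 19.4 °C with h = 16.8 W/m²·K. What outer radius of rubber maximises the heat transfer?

For a sphere, r_cr = 2k_ins/h = 2·0.135/16.8 = 0.0161 m = 1.61 cm

r_cr = 1.61 cm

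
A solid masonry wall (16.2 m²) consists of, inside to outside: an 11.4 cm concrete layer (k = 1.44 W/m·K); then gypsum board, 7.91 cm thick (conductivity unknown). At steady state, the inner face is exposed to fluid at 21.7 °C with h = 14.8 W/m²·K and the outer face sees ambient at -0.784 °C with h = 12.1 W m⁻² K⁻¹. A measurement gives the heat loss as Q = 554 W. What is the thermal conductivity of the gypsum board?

k = 0.185 W/m·K

ΣR = ΔT/Q = |21.7 − -0.784|/554 = 0.04058 K/W
Known resistances:
  R_conv,in = 1/(hA) = 1/(14.8·16.2) = 0.004171 K/W
  R_concrete = L/(kA) = 0.114/(1.44·16.2) = 0.004887 K/W
  R_conv,out = 1/(hA) = 1/(12.1·16.2) = 0.005102 K/W
R_gypsum board = ΣR − ΣR_known = 0.04058 − 0.01416 = 0.02642 K/W
L/(kA) = 0.02642 ⇒ k = 0.0791/(0.02642·16.2) = 0.185 W/m·K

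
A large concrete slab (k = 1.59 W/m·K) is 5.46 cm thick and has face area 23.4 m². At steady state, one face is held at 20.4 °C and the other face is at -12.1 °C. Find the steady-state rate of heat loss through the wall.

Q = 22.1 kW

Q = kA·ΔT/L = 1.59 × 23.4 × |20.4 °C − -12.1 °C| / 0.0546 = 22100 W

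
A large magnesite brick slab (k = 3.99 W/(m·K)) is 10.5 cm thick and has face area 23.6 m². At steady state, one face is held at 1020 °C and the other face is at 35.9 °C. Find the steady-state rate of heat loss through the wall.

Q = kA·ΔT/L = 3.99 × 23.6 × |1020 °C − 35.9 °C| / 0.105 = 8.83×10^5 W

Q = 883 kW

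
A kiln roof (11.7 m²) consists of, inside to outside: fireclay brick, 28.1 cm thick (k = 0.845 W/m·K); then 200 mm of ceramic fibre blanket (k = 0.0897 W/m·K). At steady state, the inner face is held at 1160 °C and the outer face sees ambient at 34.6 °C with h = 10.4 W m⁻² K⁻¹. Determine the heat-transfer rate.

Series thermal resistances, inner to outer:
  R_fireclay brick = L/(kA) = 0.281/(0.845·11.7) = 0.02842 K/W
  R_ceramic fibre blanket = L/(kA) = 0.200/(0.0897·11.7) = 0.1906 K/W
  R_conv,out = 1/(hA) = 1/(10.4·11.7) = 0.008218 K/W
ΣR = 0.02842 + 0.1906 + 0.008218 = 0.2272 K/W
Q = ΔT/ΣR = (1160 °C − 34.6 °C)/0.2272 = 4950 W

Q = 4950 W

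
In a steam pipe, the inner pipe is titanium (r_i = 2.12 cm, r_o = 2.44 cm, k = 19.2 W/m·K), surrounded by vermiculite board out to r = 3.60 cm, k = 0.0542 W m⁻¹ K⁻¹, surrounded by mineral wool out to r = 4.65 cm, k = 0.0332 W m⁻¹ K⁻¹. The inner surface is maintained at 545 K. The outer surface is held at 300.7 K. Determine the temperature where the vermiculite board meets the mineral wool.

Resistance network (inner→outer):
  R'_titanium = ln(0.0244/0.0212)/(2πk) = 0.1406/(2π·19.2) = 0.001165 m·K/W
  R'_vermiculite board = ln(0.0360/0.0244)/(2πk) = 0.3889/(2π·0.0542) = 1.142 m·K/W
  R'_mineral wool = ln(0.0465/0.0360)/(2πk) = 0.2559/(2π·0.0332) = 1.227 m·K/W
ΣR = 0.001165 + 1.142 + 1.227 = 2.370 m·K/W
Q' = ΔT/ΣR = (545 K − 300.7 K)/2.370 = 103.1 W/m
From the inner boundary to the vermiculite board/mineral wool interface, ΣR_partial = 1.143 m·K/W.
T_interface = T_in − Q'·ΣR_partial = 545 K − (103.1)(1.143) = 427 K

T = 427 K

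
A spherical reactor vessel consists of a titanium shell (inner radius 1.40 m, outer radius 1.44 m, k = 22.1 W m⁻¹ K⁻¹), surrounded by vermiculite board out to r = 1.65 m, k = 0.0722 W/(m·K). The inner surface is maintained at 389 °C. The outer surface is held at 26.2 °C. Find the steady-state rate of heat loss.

Q = 3720 W

Series thermal resistances, inner to outer:
  R_titanium = (1/1.40 − 1/1.44)/(4πk) = 0.01984/(4π·22.1) = 7.144×10^-5 K/W
  R_vermiculite board = (1/1.44 − 1/1.65)/(4πk) = 0.08838/(4π·0.0722) = 0.09741 K/W
ΣR = 7.144×10^-5 + 0.09741 = 0.09748 K/W
Q = ΔT/ΣR = (389 °C − 26.2 °C)/0.09748 = 3720 W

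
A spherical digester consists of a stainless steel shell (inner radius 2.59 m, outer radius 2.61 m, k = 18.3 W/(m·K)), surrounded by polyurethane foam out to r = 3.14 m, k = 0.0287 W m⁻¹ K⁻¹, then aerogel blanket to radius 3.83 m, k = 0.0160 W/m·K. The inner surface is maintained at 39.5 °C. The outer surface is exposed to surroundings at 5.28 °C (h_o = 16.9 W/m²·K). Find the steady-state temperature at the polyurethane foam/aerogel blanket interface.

Treat each layer as a resistance in series:
  R_stainless steel = (1/2.59 − 1/2.61)/(4πk) = 0.002959/(4π·18.3) = 1.287×10^-5 K/W
  R_polyurethane foam = (1/2.61 − 1/3.14)/(4πk) = 0.06467/(4π·0.0287) = 0.1793 K/W
  R_aerogel blanket = (1/3.14 − 1/3.83)/(4πk) = 0.05737/(4π·0.0160) = 0.2854 K/W
  R_conv,out = 1/(4πr²h) = 1/(4π·3.83²·16.9) = 3.210×10^-4 K/W
ΣR = 1.287×10^-5 + 0.1793 + 0.2854 + 3.210×10^-4 = 0.4650 K/W
Q = ΔT/ΣR = (39.5 °C − 5.28 °C)/0.4650 = 73.59 W
From the inner boundary to the polyurethane foam/aerogel blanket interface, ΣR_partial = 0.1793 K/W.
T_interface = T_in − Q·ΣR_partial = 39.5 °C − (73.59)(0.1793) = 26.3 °C

T = 26.3 °C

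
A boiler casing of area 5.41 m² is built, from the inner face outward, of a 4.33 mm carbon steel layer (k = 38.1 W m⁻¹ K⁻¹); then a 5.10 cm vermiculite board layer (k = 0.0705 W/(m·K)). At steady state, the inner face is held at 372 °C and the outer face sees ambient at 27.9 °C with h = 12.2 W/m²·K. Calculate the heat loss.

Q = 2310 W

Resistance network (inner→outer):
  R_carbon steel = L/(kA) = 0.00433/(38.1·5.41) = 2.101×10^-5 K/W
  R_vermiculite board = L/(kA) = 0.0510/(0.0705·5.41) = 0.1337 K/W
  R_conv,out = 1/(hA) = 1/(12.2·5.41) = 0.01515 K/W
ΣR = 2.101×10^-5 + 0.1337 + 0.01515 = 0.1489 K/W
Q = ΔT/ΣR = (372 °C − 27.9 °C)/0.1489 = 2310 W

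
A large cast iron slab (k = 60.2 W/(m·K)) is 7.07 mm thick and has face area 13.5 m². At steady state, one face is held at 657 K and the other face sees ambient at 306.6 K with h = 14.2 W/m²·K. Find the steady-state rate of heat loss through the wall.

Treat each layer as a resistance in series:
  R_cast iron = L/(kA) = 0.00707/(60.2·13.5) = 8.699×10^-6 K/W
  R_conv,out = 1/(hA) = 1/(14.2·13.5) = 0.005216 K/W
ΣR = 8.699×10^-6 + 0.005216 = 0.005225 K/W
Q = ΔT/ΣR = (657 K − 306.6 K)/0.005225 = 67100 W

Q = 67.1 kW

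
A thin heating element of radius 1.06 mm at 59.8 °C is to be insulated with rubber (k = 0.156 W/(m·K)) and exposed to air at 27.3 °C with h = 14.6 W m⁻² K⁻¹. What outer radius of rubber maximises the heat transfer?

r_cr = 1.07 cm

For a cylinder, r_cr = k_ins/h = 0.156/14.6 = 0.0107 m = 1.07 cm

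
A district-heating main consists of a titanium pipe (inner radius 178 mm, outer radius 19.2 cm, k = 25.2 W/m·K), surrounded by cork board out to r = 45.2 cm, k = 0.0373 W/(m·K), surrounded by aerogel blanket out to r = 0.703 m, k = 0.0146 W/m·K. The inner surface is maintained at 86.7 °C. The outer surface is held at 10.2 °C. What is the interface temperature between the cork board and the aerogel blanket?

T = 53.7 °C

Treat each layer as a resistance in series:
  R'_titanium = ln(0.192/0.178)/(2πk) = 0.07571/(2π·25.2) = 4.782×10^-4 m·K/W
  R'_cork board = ln(0.452/0.192)/(2πk) = 0.8562/(2π·0.0373) = 3.653 m·K/W
  R'_aerogel blanket = ln(0.703/0.452)/(2πk) = 0.4417/(2π·0.0146) = 4.815 m·K/W
ΣR = 4.782×10^-4 + 3.653 + 4.815 = 8.468 m·K/W
Q' = ΔT/ΣR = (86.7 °C − 10.2 °C)/8.468 = 9.034 W/m
From the inner boundary to the cork board/aerogel blanket interface, ΣR_partial = 3.653 m·K/W.
T_interface = T_in − Q'·ΣR_partial = 86.7 °C − (9.034)(3.653) = 53.7 °C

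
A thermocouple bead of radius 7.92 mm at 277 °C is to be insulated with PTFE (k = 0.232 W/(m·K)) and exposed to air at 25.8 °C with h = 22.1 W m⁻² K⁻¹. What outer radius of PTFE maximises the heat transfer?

r_cr = 2.10 cm

For a sphere, r_cr = 2k_ins/h = 2·0.232/22.1 = 0.0210 m = 2.10 cm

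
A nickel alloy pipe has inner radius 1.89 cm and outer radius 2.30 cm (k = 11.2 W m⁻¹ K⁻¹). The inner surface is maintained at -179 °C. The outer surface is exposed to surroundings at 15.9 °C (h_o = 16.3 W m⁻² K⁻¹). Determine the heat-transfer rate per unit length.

Q' = 456 W/m

Series thermal resistances, inner to outer:
  R'_nickel alloy = ln(0.0230/0.0189)/(2πk) = 0.1963/(2π·11.2) = 0.002790 m·K/W
  R'_conv,out = 1/(2πr h) = 1/(2π·0.0230·16.3) = 0.4245 m·K/W
ΣR = 0.002790 + 0.4245 = 0.4273 m·K/W
Q' = ΔT/ΣR = (-179 °C − 15.9 °C)/0.4273 = -456 W/m
(Negative Q' ⇒ heat flows inward; heat gain = 456 W/m.)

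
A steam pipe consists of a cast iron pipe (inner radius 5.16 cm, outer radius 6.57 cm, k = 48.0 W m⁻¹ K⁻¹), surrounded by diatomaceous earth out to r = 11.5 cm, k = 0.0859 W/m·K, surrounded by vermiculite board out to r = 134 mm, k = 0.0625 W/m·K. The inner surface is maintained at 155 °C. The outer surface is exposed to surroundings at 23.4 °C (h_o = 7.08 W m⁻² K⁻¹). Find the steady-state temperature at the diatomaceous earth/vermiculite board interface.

T = 69.4 °C

Resistance network (inner→outer):
  R'_cast iron = ln(0.0657/0.0516)/(2πk) = 0.2416/(2π·48.0) = 8.010×10^-4 m·K/W
  R'_diatomaceous earth = ln(0.115/0.0657)/(2πk) = 0.5598/(2π·0.0859) = 1.037 m·K/W
  R'_vermiculite board = ln(0.134/0.115)/(2πk) = 0.1529/(2π·0.0625) = 0.3894 m·K/W
  R'_conv,out = 1/(2πr h) = 1/(2π·0.134·7.08) = 0.1678 m·K/W
ΣR = 8.010×10^-4 + 1.037 + 0.3894 + 0.1678 = 1.595 m·K/W
Q' = ΔT/ΣR = (155 °C − 23.4 °C)/1.595 = 82.51 W/m
From the inner boundary to the diatomaceous earth/vermiculite board interface, ΣR_partial = 1.038 m·K/W.
T_interface = T_in − Q'·ΣR_partial = 155 °C − (82.51)(1.038) = 69.4 °C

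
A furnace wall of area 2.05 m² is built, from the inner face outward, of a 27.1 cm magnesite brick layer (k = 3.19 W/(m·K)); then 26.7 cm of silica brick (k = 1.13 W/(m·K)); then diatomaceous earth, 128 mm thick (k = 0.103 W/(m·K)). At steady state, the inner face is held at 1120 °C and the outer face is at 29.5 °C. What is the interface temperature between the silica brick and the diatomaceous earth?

Series thermal resistances, inner to outer:
  R_magnesite brick = L/(kA) = 0.271/(3.19·2.05) = 0.04144 K/W
  R_silica brick = L/(kA) = 0.267/(1.13·2.05) = 0.1153 K/W
  R_diatomaceous earth = L/(kA) = 0.128/(0.103·2.05) = 0.6062 K/W
ΣR = 0.04144 + 0.1153 + 0.6062 = 0.7629 K/W
Q = ΔT/ΣR = (1120 °C − 29.5 °C)/0.7629 = 1429 W
From the inner boundary to the silica brick/diatomaceous earth interface, ΣR_partial = 0.1567 K/W.
T_interface = T_in − Q·ΣR_partial = 1120 °C − (1429)(0.1567) = 896 °C

T = 896 °C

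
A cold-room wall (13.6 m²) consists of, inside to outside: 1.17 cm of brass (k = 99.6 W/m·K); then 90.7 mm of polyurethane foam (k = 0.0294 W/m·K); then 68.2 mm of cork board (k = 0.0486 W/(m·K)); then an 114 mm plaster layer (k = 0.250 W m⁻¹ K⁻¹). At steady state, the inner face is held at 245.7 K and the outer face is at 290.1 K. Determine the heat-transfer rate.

Treat each layer as a resistance in series:
  R_brass = L/(kA) = 0.0117/(99.6·13.6) = 8.637×10^-6 K/W
  R_polyurethane foam = L/(kA) = 0.0907/(0.0294·13.6) = 0.2268 K/W
  R_cork board = L/(kA) = 0.0682/(0.0486·13.6) = 0.1032 K/W
  R_plaster = L/(kA) = 0.114/(0.250·13.6) = 0.03353 K/W
ΣR = 8.637×10^-6 + 0.2268 + 0.1032 + 0.03353 = 0.3635 K/W
Q = ΔT/ΣR = (245.7 K − 290.1 K)/0.3635 = -122 W
(Negative Q ⇒ heat flows inward; heat gain = 122 W.)

Q = 122 W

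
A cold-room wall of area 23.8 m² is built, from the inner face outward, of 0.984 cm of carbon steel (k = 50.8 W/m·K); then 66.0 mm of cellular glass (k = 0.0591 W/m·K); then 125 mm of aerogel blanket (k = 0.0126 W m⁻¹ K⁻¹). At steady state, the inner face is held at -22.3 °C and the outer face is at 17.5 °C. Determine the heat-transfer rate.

Treat each layer as a resistance in series:
  R_carbon steel = L/(kA) = 0.00984/(50.8·23.8) = 8.139×10^-6 K/W
  R_cellular glass = L/(kA) = 0.0660/(0.0591·23.8) = 0.04692 K/W
  R_aerogel blanket = L/(kA) = 0.125/(0.0126·23.8) = 0.4168 K/W
ΣR = 8.139×10^-6 + 0.04692 + 0.4168 = 0.4637 K/W
Q = ΔT/ΣR = (-22.3 °C − 17.5 °C)/0.4637 = -85.8 W
(Negative Q ⇒ heat flows inward; heat gain = 85.8 W.)

Q = 85.8 W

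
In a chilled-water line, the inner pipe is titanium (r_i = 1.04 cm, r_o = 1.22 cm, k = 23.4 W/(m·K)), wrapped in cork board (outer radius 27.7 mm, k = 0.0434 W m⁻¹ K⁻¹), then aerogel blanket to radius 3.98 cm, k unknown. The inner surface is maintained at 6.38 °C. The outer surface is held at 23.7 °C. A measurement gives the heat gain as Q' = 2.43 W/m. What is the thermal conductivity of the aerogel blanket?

ΣR = ΔT/Q' = |6.38 − 23.7|/2.43 = 7.128 m·K/W
Known resistances:
  R'_titanium = ln(0.0122/0.0104)/(2πk) = 0.1596/(2π·23.4) = 0.001086 m·K/W
  R'_cork board = ln(0.0277/0.0122)/(2πk) = 0.8200/(2π·0.0434) = 3.007 m·K/W
R_aerogel blanket = ΣR − ΣR_known = 7.128 − 3.008 = 4.120 m·K/W
ln(r₂/r₁)/(2πk) = 4.120 ⇒ k = 0.3624/(2π·4.120) = 0.0140 W/m·K

k = 0.0140 W/m·K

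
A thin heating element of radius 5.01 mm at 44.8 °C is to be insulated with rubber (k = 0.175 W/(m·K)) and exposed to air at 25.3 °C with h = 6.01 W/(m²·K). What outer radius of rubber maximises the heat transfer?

For a cylinder, r_cr = k_ins/h = 0.175/6.01 = 0.0291 m = 2.91 cm

r_cr = 2.91 cm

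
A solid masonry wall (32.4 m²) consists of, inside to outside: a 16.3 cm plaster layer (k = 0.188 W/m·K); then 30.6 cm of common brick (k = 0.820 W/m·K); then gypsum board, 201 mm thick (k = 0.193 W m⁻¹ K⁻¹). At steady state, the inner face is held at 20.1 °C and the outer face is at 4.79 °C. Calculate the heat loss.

Q = 217 W

Series thermal resistances, inner to outer:
  R_plaster = L/(kA) = 0.163/(0.188·32.4) = 0.02676 K/W
  R_common brick = L/(kA) = 0.306/(0.820·32.4) = 0.01152 K/W
  R_gypsum board = L/(kA) = 0.201/(0.193·32.4) = 0.03214 K/W
ΣR = 0.02676 + 0.01152 + 0.03214 = 0.07042 K/W
Q = ΔT/ΣR = (20.1 °C − 4.79 °C)/0.07042 = 217 W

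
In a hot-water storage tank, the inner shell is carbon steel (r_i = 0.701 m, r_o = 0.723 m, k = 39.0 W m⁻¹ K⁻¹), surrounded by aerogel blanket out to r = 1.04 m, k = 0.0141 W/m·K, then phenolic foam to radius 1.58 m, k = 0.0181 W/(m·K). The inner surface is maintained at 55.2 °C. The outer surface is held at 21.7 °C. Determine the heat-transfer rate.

Treat each layer as a resistance in series:
  R_carbon steel = (1/0.701 − 1/0.723)/(4πk) = 0.04341/(4π·39.0) = 8.857×10^-5 K/W
  R_aerogel blanket = (1/0.723 − 1/1.04)/(4πk) = 0.4216/(4π·0.0141) = 2.379 K/W
  R_phenolic foam = (1/1.04 − 1/1.58)/(4πk) = 0.3286/(4π·0.0181) = 1.445 K/W
ΣR = 8.857×10^-5 + 2.379 + 1.445 = 3.824 K/W
Q = ΔT/ΣR = (55.2 °C − 21.7 °C)/3.824 = 8.76 W

Q = 8.76 W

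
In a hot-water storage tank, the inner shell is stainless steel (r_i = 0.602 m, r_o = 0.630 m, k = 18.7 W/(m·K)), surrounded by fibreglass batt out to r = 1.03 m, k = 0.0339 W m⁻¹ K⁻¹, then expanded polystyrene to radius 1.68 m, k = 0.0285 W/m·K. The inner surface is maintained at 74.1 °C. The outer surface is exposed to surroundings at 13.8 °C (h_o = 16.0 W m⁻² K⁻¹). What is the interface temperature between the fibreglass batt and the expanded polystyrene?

Series thermal resistances, inner to outer:
  R_stainless steel = (1/0.602 − 1/0.630)/(4πk) = 0.07383/(4π·18.7) = 3.142×10^-4 K/W
  R_fibreglass batt = (1/0.630 − 1/1.03)/(4πk) = 0.6164/(4π·0.0339) = 1.447 K/W
  R_expanded polystyrene = (1/1.03 − 1/1.68)/(4πk) = 0.3756/(4π·0.0285) = 1.049 K/W
  R_conv,out = 1/(4πr²h) = 1/(4π·1.68²·16.0) = 0.001762 K/W
ΣR = 3.142×10^-4 + 1.447 + 1.049 + 0.001762 = 2.498 K/W
Q = ΔT/ΣR = (74.1 °C − 13.8 °C)/2.498 = 24.14 W
From the inner boundary to the fibreglass batt/expanded polystyrene interface, ΣR_partial = 1.447 K/W.
T_interface = T_in − Q·ΣR_partial = 74.1 °C − (24.14)(1.447) = 39.2 °C

T = 39.2 °C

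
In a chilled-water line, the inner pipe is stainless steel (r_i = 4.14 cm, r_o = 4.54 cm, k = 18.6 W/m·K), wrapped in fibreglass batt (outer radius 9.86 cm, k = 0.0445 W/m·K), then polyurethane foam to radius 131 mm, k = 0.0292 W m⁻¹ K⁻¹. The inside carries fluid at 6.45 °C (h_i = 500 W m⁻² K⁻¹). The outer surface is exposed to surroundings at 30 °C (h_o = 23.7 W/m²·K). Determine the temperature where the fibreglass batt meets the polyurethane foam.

T = 21.4 °C

Resistance network (inner→outer):
  R'_conv,in = 1/(2πr h) = 1/(2π·0.0414·500) = 0.007689 m·K/W
  R'_stainless steel = ln(0.0454/0.0414)/(2πk) = 0.09223/(2π·18.6) = 7.892×10^-4 m·K/W
  R'_fibreglass batt = ln(0.0986/0.0454)/(2πk) = 0.7756/(2π·0.0445) = 2.774 m·K/W
  R'_polyurethane foam = ln(0.131/0.0986)/(2πk) = 0.2841/(2π·0.0292) = 1.549 m·K/W
  R'_conv,out = 1/(2πr h) = 1/(2π·0.131·23.7) = 0.05126 m·K/W
ΣR = 0.007689 + 7.892×10^-4 + 2.774 + 1.549 + 0.05126 = 4.383 m·K/W
Q' = ΔT/ΣR = (6.45 °C − 30 °C)/4.383 = -5.373 W/m
From the inner boundary to the fibreglass batt/polyurethane foam interface, ΣR_partial = 2.782 m·K/W.
T_interface = T_in − Q'·ΣR_partial = 6.45 °C − (-5.373)(2.782) = 21.4 °C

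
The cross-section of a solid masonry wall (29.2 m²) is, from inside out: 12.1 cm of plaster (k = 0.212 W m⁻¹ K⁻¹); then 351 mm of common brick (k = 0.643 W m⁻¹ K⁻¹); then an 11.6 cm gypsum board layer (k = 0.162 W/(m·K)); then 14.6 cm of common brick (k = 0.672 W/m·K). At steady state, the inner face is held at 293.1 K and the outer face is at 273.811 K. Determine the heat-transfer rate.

Resistance network (inner→outer):
  R_plaster = L/(kA) = 0.121/(0.212·29.2) = 0.01955 K/W
  R_common brick = L/(kA) = 0.351/(0.643·29.2) = 0.01869 K/W
  R_gypsum board = L/(kA) = 0.116/(0.162·29.2) = 0.02452 K/W
  R_common brick = L/(kA) = 0.146/(0.672·29.2) = 0.007440 K/W
ΣR = 0.01955 + 0.01869 + 0.02452 + 0.007440 = 0.07020 K/W
Q = ΔT/ΣR = (293.1 K − 273.811 K)/0.07020 = 275 W

Q = 275 W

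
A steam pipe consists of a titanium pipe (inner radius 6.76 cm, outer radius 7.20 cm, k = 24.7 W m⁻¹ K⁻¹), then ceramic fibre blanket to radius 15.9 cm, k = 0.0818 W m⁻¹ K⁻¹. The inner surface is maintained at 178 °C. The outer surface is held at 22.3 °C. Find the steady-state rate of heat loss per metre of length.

Q' = 101 W/m

Resistance network (inner→outer):
  R'_titanium = ln(0.0720/0.0676)/(2πk) = 0.06306/(2π·24.7) = 4.063×10^-4 m·K/W
  R'_ceramic fibre blanket = ln(0.159/0.0720)/(2πk) = 0.7922/(2π·0.0818) = 1.541 m·K/W
ΣR = 4.063×10^-4 + 1.541 = 1.541 m·K/W
Q' = ΔT/ΣR = (178 °C − 22.3 °C)/1.541 = 101 W/m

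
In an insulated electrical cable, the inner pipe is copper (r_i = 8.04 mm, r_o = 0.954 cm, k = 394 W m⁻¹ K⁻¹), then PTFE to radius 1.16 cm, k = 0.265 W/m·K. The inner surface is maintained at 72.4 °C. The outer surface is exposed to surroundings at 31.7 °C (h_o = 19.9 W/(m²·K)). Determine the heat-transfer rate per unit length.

Q' = 50.4 W/m

Resistance network (inner→outer):
  R'_copper = ln(0.00954/0.00804)/(2πk) = 0.1711/(2π·394) = 6.910×10^-5 m·K/W
  R'_PTFE = ln(0.0116/0.00954)/(2πk) = 0.1955/(2π·0.265) = 0.1174 m·K/W
  R'_conv,out = 1/(2πr h) = 1/(2π·0.0116·19.9) = 0.6895 m·K/W
ΣR = 6.910×10^-5 + 0.1174 + 0.6895 = 0.8070 m·K/W
Q' = ΔT/ΣR = (72.4 °C − 31.7 °C)/0.8070 = 50.4 W/m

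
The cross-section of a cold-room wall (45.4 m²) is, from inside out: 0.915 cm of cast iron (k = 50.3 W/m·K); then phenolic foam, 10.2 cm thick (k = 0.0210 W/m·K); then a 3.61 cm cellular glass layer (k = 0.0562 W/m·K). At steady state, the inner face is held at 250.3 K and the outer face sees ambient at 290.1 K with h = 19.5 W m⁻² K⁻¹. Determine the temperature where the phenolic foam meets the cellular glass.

Resistance network (inner→outer):
  R_cast iron = L/(kA) = 0.00915/(50.3·45.4) = 4.007×10^-6 K/W
  R_phenolic foam = L/(kA) = 0.102/(0.0210·45.4) = 0.1070 K/W
  R_cellular glass = L/(kA) = 0.0361/(0.0562·45.4) = 0.01415 K/W
  R_conv,out = 1/(hA) = 1/(19.5·45.4) = 0.001130 K/W
ΣR = 4.007×10^-6 + 0.1070 + 0.01415 + 0.001130 = 0.1223 K/W
Q = ΔT/ΣR = (250.3 K − 290.1 K)/0.1223 = -325.4 W
From the inner boundary to the phenolic foam/cellular glass interface, ΣR_partial = 0.1070 K/W.
T_interface = T_in − Q·ΣR_partial = 250.3 K − (-325.4)(0.1070) = 285.1 K

T = 285.1 K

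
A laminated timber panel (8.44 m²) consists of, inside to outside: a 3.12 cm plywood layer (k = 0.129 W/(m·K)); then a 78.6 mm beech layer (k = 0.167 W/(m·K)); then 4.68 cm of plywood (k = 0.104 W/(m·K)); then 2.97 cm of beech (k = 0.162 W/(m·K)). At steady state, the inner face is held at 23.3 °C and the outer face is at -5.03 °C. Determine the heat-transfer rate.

Q = 178 W

Treat each layer as a resistance in series:
  R_plywood = L/(kA) = 0.0312/(0.129·8.44) = 0.02866 K/W
  R_beech = L/(kA) = 0.0786/(0.167·8.44) = 0.05577 K/W
  R_plywood = L/(kA) = 0.0468/(0.104·8.44) = 0.05332 K/W
  R_beech = L/(kA) = 0.0297/(0.162·8.44) = 0.02172 K/W
ΣR = 0.02866 + 0.05577 + 0.05332 + 0.02172 = 0.1595 K/W
Q = ΔT/ΣR = (23.3 °C − -5.03 °C)/0.1595 = 178 W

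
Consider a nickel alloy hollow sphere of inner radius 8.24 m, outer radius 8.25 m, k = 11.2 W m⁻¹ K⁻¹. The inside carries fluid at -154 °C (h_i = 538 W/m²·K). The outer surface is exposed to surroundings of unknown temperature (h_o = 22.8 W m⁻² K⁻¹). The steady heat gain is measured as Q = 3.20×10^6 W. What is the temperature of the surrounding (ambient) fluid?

Series resistances:
  R_conv,in = 1/(4πr²h) = 1/(4π·8.24²·538) = 2.178×10^-6 K/W
  R_nickel alloy = (1/8.24 − 1/8.25)/(4πk) = 1.471×10^-4/(4π·11.2) = 1.045×10^-6 K/W
  R_conv,out = 1/(4πr²h) = 1/(4π·8.25²·22.8) = 5.128×10^-5 K/W
ΣR = 5.450×10^-5 K/W
ΔT = Q·ΣR = 3.20×10^6 × 5.450×10^-5 = 174.4 K
Heat flows inward, so T_out = T_in + ΔT = -154 + 174.4 = 20.4 °C

T_out = 20.4 °C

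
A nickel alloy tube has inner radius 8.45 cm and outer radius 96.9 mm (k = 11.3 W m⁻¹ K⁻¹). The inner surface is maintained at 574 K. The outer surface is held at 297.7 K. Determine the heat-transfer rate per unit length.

Q' = 143 kW/m

Q' = 2πk·ΔT/ln(r₂/r₁) = 2π × 11.3 × 276.3 / ln(0.0969/0.0845) = 1.43×10^5 W/m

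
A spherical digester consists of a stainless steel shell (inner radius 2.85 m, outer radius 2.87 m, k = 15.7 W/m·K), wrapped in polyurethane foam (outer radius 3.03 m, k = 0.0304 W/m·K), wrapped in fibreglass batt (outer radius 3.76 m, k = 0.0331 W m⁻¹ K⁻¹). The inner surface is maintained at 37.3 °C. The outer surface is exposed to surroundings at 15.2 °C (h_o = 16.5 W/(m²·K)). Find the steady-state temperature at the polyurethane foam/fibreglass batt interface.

Resistance network (inner→outer):
  R_stainless steel = (1/2.85 − 1/2.87)/(4πk) = 0.002445/(4π·15.7) = 1.239×10^-5 K/W
  R_polyurethane foam = (1/2.87 − 1/3.03)/(4πk) = 0.01840/(4π·0.0304) = 0.04816 K/W
  R_fibreglass batt = (1/3.03 − 1/3.76)/(4πk) = 0.06408/(4π·0.0331) = 0.1540 K/W
  R_conv,out = 1/(4πr²h) = 1/(4π·3.76²·16.5) = 3.411×10^-4 K/W
ΣR = 1.239×10^-5 + 0.04816 + 0.1540 + 3.411×10^-4 = 0.2025 K/W
Q = ΔT/ΣR = (37.3 °C − 15.2 °C)/0.2025 = 109.1 W
From the inner boundary to the polyurethane foam/fibreglass batt interface, ΣR_partial = 0.04817 K/W.
T_interface = T_in − Q·ΣR_partial = 37.3 °C − (109.1)(0.04817) = 32.0 °C

T = 32.0 °C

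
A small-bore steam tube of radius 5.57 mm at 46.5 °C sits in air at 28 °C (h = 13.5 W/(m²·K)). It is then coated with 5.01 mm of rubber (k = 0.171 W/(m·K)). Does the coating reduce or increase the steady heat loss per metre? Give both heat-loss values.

Critical radius for a cylinder: r_cr = k/h = 0.0127 m = 1.27 cm.
Outer radius after coating: r₂ = 0.00557 + 0.00501 = 0.01058 m.
Since r₁ < r_cr and r₂ ≤ r_cr, the coating moves toward the maximum at r_cr — heat loss rises.
Bare: R = 1/(2πr₁h) = 2.117 m·K/W; Q = 18.5/2.117 = 8.74 W/m.
Coated: R = R_cond + R_conv = 1.711 m·K/W; Q = 18.5/1.711 = 10.8 W/m.

increases: 8.74 → 10.8 W/m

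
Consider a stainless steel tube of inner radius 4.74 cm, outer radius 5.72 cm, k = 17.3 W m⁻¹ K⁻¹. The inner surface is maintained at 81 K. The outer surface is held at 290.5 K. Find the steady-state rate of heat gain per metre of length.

Q' = 121 kW/m

Q' = 2πk·ΔT/ln(r₂/r₁) = 2π × 17.3 × 209.5 / ln(0.0572/0.0474) = 1.21×10^5 W/m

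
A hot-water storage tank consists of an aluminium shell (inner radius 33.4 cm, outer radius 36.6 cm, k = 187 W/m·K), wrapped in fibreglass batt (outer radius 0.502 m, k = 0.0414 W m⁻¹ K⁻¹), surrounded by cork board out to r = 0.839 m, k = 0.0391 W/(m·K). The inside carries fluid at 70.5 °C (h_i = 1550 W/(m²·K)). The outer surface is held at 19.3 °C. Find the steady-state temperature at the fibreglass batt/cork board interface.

T = 46.6 °C

Treat each layer as a resistance in series:
  R_conv,in = 1/(4πr²h) = 1/(4π·0.334²·1550) = 4.602×10^-4 K/W
  R_aluminium = (1/0.334 − 1/0.366)/(4πk) = 0.2618/(4π·187) = 1.114×10^-4 K/W
  R_fibreglass batt = (1/0.366 − 1/0.502)/(4πk) = 0.7402/(4π·0.0414) = 1.423 K/W
  R_cork board = (1/0.502 − 1/0.839)/(4πk) = 0.8001/(4π·0.0391) = 1.628 K/W
ΣR = 4.602×10^-4 + 1.114×10^-4 + 1.423 + 1.628 = 3.052 K/W
Q = ΔT/ΣR = (70.5 °C − 19.3 °C)/3.052 = 16.78 W
From the inner boundary to the fibreglass batt/cork board interface, ΣR_partial = 1.424 K/W.
T_interface = T_in − Q·ΣR_partial = 70.5 °C − (16.78)(1.424) = 46.6 °C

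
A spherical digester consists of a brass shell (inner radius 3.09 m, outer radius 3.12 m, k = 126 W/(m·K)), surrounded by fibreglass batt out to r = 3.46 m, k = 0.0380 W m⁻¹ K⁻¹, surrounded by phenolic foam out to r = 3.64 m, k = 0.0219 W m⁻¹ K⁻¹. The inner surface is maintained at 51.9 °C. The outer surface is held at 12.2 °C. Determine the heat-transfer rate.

Q = 337 W

Resistance network (inner→outer):
  R_brass = (1/3.09 − 1/3.12)/(4πk) = 0.003112/(4π·126) = 1.965×10^-6 K/W
  R_fibreglass batt = (1/3.12 − 1/3.46)/(4πk) = 0.03150/(4π·0.0380) = 0.06596 K/W
  R_phenolic foam = (1/3.46 − 1/3.64)/(4πk) = 0.01429/(4π·0.0219) = 0.05193 K/W
ΣR = 1.965×10^-6 + 0.06596 + 0.05193 = 0.1179 K/W
Q = ΔT/ΣR = (51.9 °C − 12.2 °C)/0.1179 = 337 W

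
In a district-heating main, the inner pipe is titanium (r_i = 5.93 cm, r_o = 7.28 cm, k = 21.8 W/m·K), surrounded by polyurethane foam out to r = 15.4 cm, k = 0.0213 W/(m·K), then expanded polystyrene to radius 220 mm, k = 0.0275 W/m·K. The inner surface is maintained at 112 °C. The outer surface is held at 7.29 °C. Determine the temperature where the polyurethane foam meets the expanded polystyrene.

T = 35.5 °C

Treat each layer as a resistance in series:
  R'_titanium = ln(0.0728/0.0593)/(2πk) = 0.2051/(2π·21.8) = 0.001497 m·K/W
  R'_polyurethane foam = ln(0.154/0.0728)/(2πk) = 0.7492/(2π·0.0213) = 5.598 m·K/W
  R'_expanded polystyrene = ln(0.220/0.154)/(2πk) = 0.3567/(2π·0.0275) = 2.064 m·K/W
ΣR = 0.001497 + 5.598 + 2.064 = 7.663 m·K/W
Q' = ΔT/ΣR = (112 °C − 7.29 °C)/7.663 = 13.66 W/m
From the inner boundary to the polyurethane foam/expanded polystyrene interface, ΣR_partial = 5.599 m·K/W.
T_interface = T_in − Q'·ΣR_partial = 112 °C − (13.66)(5.599) = 35.5 °C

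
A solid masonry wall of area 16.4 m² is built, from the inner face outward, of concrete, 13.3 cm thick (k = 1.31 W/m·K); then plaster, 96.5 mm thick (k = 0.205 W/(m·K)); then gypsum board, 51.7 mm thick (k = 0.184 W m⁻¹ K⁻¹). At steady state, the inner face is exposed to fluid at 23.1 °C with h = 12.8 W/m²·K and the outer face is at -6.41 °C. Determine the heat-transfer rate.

Q = 520 W

Series thermal resistances, inner to outer:
  R_conv,in = 1/(hA) = 1/(12.8·16.4) = 0.004764 K/W
  R_concrete = L/(kA) = 0.133/(1.31·16.4) = 0.006191 K/W
  R_plaster = L/(kA) = 0.0965/(0.205·16.4) = 0.02870 K/W
  R_gypsum board = L/(kA) = 0.0517/(0.184·16.4) = 0.01713 K/W
ΣR = 0.004764 + 0.006191 + 0.02870 + 0.01713 = 0.05679 K/W
Q = ΔT/ΣR = (23.1 °C − -6.41 °C)/0.05679 = 520 W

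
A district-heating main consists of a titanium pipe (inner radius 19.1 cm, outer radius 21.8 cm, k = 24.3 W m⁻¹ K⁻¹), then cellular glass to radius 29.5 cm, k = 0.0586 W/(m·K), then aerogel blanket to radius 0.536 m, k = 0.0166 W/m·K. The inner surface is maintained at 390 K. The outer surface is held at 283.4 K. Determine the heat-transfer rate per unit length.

Q' = 16.3 W/m

Series thermal resistances, inner to outer:
  R'_titanium = ln(0.218/0.191)/(2πk) = 0.1322/(2π·24.3) = 8.660×10^-4 m·K/W
  R'_cellular glass = ln(0.295/0.218)/(2πk) = 0.3025/(2π·0.0586) = 0.8215 m·K/W
  R'_aerogel blanket = ln(0.536/0.295)/(2πk) = 0.5972/(2π·0.0166) = 5.725 m·K/W
ΣR = 8.660×10^-4 + 0.8215 + 5.725 = 6.547 m·K/W
Q' = ΔT/ΣR = (390 K − 283.4 K)/6.547 = 16.3 W/m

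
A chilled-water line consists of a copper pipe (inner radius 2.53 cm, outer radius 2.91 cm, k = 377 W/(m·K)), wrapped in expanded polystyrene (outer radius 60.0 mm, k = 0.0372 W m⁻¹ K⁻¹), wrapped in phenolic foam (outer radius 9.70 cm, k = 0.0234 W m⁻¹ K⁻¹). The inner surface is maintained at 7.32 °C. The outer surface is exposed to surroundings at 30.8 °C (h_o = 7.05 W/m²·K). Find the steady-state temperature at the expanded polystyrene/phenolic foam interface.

Series thermal resistances, inner to outer:
  R'_copper = ln(0.0291/0.0253)/(2πk) = 0.1399/(2π·377) = 5.907×10^-5 m·K/W
  R'_expanded polystyrene = ln(0.0600/0.0291)/(2πk) = 0.7236/(2π·0.0372) = 3.096 m·K/W
  R'_phenolic foam = ln(0.0970/0.0600)/(2πk) = 0.4804/(2π·0.0234) = 3.267 m·K/W
  R'_conv,out = 1/(2πr h) = 1/(2π·0.0970·7.05) = 0.2327 m·K/W
ΣR = 5.907×10^-5 + 3.096 + 3.267 + 0.2327 = 6.596 m·K/W
Q' = ΔT/ΣR = (7.32 °C − 30.8 °C)/6.596 = -3.560 W/m
From the inner boundary to the expanded polystyrene/phenolic foam interface, ΣR_partial = 3.096 m·K/W.
T_interface = T_in − Q'·ΣR_partial = 7.32 °C − (-3.560)(3.096) = 18.3 °C

T = 18.3 °C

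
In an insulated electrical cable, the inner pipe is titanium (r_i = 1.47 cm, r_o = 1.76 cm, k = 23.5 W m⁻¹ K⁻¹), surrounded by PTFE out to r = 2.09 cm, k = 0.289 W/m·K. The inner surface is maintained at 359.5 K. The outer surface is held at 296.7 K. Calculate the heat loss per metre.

Q' = 655 W/m

Treat each layer as a resistance in series:
  R'_titanium = ln(0.0176/0.0147)/(2πk) = 0.1801/(2π·23.5) = 0.001219 m·K/W
  R'_PTFE = ln(0.0209/0.0176)/(2πk) = 0.1719/(2π·0.289) = 0.09464 m·K/W
ΣR = 0.001219 + 0.09464 = 0.09586 m·K/W
Q' = ΔT/ΣR = (359.5 K − 296.7 K)/0.09586 = 655 W/m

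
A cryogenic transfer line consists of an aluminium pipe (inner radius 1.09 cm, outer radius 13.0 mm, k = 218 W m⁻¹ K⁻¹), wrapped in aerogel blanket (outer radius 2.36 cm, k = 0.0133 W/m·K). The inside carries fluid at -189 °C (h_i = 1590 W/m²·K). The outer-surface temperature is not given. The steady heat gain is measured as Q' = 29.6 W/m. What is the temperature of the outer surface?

T_out = 22.5 °C

Sum the resistances:
  R'_conv,in = 1/(2πr h) = 1/(2π·0.0109·1590) = 0.009183 m·K/W
  R'_aluminium = ln(0.0130/0.0109)/(2πk) = 0.1762/(2π·218) = 1.286×10^-4 m·K/W
  R'_aerogel blanket = ln(0.0236/0.0130)/(2πk) = 0.5963/(2π·0.0133) = 7.136 m·K/W
ΣR = 7.145 m·K/W
ΔT = Q'·ΣR = 29.6 × 7.145 = 211.5 K
Heat flows inward, so T_out = T_in + ΔT = -189 + 211.5 = 22.5 °C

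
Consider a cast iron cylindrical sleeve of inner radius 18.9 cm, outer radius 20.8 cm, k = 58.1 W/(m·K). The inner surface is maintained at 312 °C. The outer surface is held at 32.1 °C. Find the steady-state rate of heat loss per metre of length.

Q' = 1070 kW/m

Q' = 2πk·ΔT/ln(r₂/r₁) = 2π × 58.1 × 279.9 / ln(0.208/0.189) = 1.07×10^6 W/m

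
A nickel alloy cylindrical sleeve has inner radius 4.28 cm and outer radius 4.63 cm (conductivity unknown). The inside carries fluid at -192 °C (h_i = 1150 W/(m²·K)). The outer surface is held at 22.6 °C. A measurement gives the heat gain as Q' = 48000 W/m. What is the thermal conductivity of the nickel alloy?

ΣR = ΔT/Q' = |-192 − 22.6|/48000 = 0.004471 m·K/W
Known resistances:
  R'_conv,in = 1/(2πr h) = 1/(2π·0.0428·1150) = 0.003234 m·K/W
R_nickel alloy = ΣR − ΣR_known = 0.004471 − 0.003234 = 0.001237 m·K/W
ln(r₂/r₁)/(2πk) = 0.001237 ⇒ k = 0.07860/(2π·0.001237) = 10.1 W/m·K

k = 10.1 W/m·K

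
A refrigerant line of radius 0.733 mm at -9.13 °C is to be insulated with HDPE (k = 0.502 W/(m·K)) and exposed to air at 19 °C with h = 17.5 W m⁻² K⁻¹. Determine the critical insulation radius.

For a cylinder, r_cr = k_ins/h = 0.502/17.5 = 0.0287 m = 2.87 cm

r_cr = 2.87 cm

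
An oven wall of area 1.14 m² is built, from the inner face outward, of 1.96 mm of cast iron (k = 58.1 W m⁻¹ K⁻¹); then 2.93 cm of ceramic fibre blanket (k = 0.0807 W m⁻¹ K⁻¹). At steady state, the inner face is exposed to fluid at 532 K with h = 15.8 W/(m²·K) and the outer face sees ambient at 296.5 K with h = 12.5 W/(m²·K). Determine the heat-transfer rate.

Q = 530 W

Resistance network (inner→outer):
  R_conv,in = 1/(hA) = 1/(15.8·1.14) = 0.05552 K/W
  R_cast iron = L/(kA) = 0.00196/(58.1·1.14) = 2.959×10^-5 K/W
  R_ceramic fibre blanket = L/(kA) = 0.0293/(0.0807·1.14) = 0.3185 K/W
  R_conv,out = 1/(hA) = 1/(12.5·1.14) = 0.07018 K/W
ΣR = 0.05552 + 2.959×10^-5 + 0.3185 + 0.07018 = 0.4442 K/W
Q = ΔT/ΣR = (532 K − 296.5 K)/0.4442 = 530 W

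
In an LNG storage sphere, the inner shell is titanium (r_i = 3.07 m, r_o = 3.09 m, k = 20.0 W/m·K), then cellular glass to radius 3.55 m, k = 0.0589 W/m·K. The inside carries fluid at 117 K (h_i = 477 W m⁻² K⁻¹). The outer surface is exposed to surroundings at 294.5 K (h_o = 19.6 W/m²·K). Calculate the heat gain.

Q = 3110 W

Series thermal resistances, inner to outer:
  R_conv,in = 1/(4πr²h) = 1/(4π·3.07²·477) = 1.770×10^-5 K/W
  R_titanium = (1/3.07 − 1/3.09)/(4πk) = 0.002108/(4π·20.0) = 8.389×10^-6 K/W
  R_cellular glass = (1/3.09 − 1/3.55)/(4πk) = 0.04193/(4π·0.0589) = 0.05666 K/W
  R_conv,out = 1/(4πr²h) = 1/(4π·3.55²·19.6) = 3.222×10^-4 K/W
ΣR = 1.770×10^-5 + 8.389×10^-6 + 0.05666 + 3.222×10^-4 = 0.05701 K/W
Q = ΔT/ΣR = (117 K − 294.5 K)/0.05701 = -3110 W
(Negative Q ⇒ heat flows inward; heat gain = 3110 W.)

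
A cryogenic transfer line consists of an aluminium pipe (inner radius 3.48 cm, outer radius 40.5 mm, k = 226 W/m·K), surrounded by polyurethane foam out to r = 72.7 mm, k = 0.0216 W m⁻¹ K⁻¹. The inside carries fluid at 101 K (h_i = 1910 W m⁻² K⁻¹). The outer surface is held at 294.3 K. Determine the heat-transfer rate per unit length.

Q' = 44.8 W/m

Resistance network (inner→outer):
  R'_conv,in = 1/(2πr h) = 1/(2π·0.0348·1910) = 0.002394 m·K/W
  R'_aluminium = ln(0.0405/0.0348)/(2πk) = 0.1517/(2π·226) = 1.068×10^-4 m·K/W
  R'_polyurethane foam = ln(0.0727/0.0405)/(2πk) = 0.5850/(2π·0.0216) = 4.311 m·K/W
ΣR = 0.002394 + 1.068×10^-4 + 4.311 = 4.314 m·K/W
Q' = ΔT/ΣR = (101 K − 294.3 K)/4.314 = -44.8 W/m
(Negative Q' ⇒ heat flows inward; heat gain = 44.8 W/m.)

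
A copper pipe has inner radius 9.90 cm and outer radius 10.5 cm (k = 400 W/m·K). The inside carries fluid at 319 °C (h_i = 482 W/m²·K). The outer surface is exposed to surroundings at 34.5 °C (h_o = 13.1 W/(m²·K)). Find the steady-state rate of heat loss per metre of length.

Treat each layer as a resistance in series:
  R'_conv,in = 1/(2πr h) = 1/(2π·0.0990·482) = 0.003335 m·K/W
  R'_copper = ln(0.105/0.0990)/(2πk) = 0.05884/(2π·400) = 2.341×10^-5 m·K/W
  R'_conv,out = 1/(2πr h) = 1/(2π·0.105·13.1) = 0.1157 m·K/W
ΣR = 0.003335 + 2.341×10^-5 + 0.1157 = 0.1191 m·K/W
Q' = ΔT/ΣR = (319 °C − 34.5 °C)/0.1191 = 2390 W/m

Q' = 2390 W/m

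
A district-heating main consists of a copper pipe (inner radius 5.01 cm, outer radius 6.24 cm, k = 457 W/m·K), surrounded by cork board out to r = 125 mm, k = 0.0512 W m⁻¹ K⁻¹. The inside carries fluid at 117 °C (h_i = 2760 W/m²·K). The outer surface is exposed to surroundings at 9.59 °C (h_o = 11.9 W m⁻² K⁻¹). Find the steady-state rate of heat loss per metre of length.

Treat each layer as a resistance in series:
  R'_conv,in = 1/(2πr h) = 1/(2π·0.0501·2760) = 0.001151 m·K/W
  R'_copper = ln(0.0624/0.0501)/(2πk) = 0.2195/(2π·457) = 7.646×10^-5 m·K/W
  R'_cork board = ln(0.125/0.0624)/(2πk) = 0.6947/(2π·0.0512) = 2.160 m·K/W
  R'_conv,out = 1/(2πr h) = 1/(2π·0.125·11.9) = 0.1070 m·K/W
ΣR = 0.001151 + 7.646×10^-5 + 2.160 + 0.1070 = 2.268 m·K/W
Q' = ΔT/ΣR = (117 °C − 9.59 °C)/2.268 = 47.4 W/m

Q' = 47.4 W/m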